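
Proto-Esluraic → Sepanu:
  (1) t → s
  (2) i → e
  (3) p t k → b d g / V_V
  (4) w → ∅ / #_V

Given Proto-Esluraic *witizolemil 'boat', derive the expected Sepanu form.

esezolemel

Sepanu: *witizolemil
  witizolemil → wisizolemil   [unconditioned shift]
  wisizolemil → wesezolemel   [vowel merger]
  wesezolemel (rule 3 does not apply)
  wesezolemel → esezolemel   [glide loss]
  giving Sepanu esezolemel.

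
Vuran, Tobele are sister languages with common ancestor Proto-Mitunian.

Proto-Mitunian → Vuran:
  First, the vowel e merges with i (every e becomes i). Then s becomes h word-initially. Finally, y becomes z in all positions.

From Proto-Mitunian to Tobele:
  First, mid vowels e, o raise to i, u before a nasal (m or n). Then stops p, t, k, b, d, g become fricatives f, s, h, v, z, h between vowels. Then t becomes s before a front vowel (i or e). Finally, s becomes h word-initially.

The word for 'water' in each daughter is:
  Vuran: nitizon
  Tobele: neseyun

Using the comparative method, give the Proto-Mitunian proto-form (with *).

Position 2: Vuran has i, Tobele has e. Tobele preserves e here (none of its changes turn any other segment into e), so the proto-segment is *e.
Position 5: Vuran has z, Tobele has y. Tobele preserves y here (none of its changes turn any other segment into y), so the proto-segment is *y.
Verify the candidate proto-form against each daughter:
Vuran: start from *neteyon.
  rule 1 (vowel merger): neteyon → nitiyon
  rule 2: no change — nitiyon
  rule 3 (unconditioned shift): nitiyon → nitizon
  ⇒ Vuran nitizon
Tobele: *neteyon
  neteyon → neteyun   [pre-nasal raising]
  neteyun → neseyun   [intervocalic lenition]
  neseyun (rule 3 does not apply)
  neseyun (rule 4 does not apply)
  giving Tobele neseyun.
*neteyon is the unique common source.

*neteyon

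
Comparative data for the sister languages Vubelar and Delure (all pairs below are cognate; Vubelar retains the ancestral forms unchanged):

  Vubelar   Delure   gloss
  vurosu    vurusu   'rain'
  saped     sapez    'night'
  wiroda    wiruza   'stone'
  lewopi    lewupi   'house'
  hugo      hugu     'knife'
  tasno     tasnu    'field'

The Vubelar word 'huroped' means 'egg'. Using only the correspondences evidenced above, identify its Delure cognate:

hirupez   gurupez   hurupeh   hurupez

hurupez

lewopi ~ lewupi — Vubelar o corresponds to Delure u after a consonant, before a labial obstruent.
saped ~ sapez — Vubelar d corresponds to Delure z word-finally.
Applying these to Vubelar 'huroped':
  huroped → huruped   (o→u after a consonant, before a labial obstruent)
  huruped → hurupez   (d→z word-finally)
So the Delure cognate is 'hurupez'.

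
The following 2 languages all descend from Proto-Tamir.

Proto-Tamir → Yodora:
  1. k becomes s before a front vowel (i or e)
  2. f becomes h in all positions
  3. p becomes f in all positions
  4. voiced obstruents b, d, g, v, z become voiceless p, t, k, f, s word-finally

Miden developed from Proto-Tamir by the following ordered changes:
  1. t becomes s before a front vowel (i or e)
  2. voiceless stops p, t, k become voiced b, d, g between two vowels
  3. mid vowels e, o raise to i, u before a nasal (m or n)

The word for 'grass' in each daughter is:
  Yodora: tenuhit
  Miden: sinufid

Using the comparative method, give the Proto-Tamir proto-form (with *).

*tenufid

Position 7: Yodora has t, Miden has d. Taking the neighbouring segments as reconstructed: Yodora t could go back to *t or *d; Miden d can only go back to *d — the one source consistent with every daughter is *d.
Position 1: Yodora has t, Miden has s. Taking the neighbouring segments as reconstructed: Yodora t can only go back to *t; Miden s could go back to *t or *s — the one source consistent with every daughter is *t.
Position 5: Yodora has h, Miden has f. Miden preserves f here (none of its changes turn any other segment into f), so the proto-segment is *f.
Continuing position by position gives *tenufid; check it forward:
Yodora: *tenufid
  tenufid (rule 1 does not apply)
  tenufid → tenuhid   [unconditioned shift]
  tenuhid (rule 3 does not apply)
  tenuhid → tenuhit   [final devoicing]
  giving Yodora tenuhit.
Miden: start from *tenufid.
  rule 1 (palatalisation): tenufid → senufid
  rule 2: no change — senufid
  rule 3 (pre-nasal raising): senufid → sinufid
  ⇒ Miden sinufid
Only *tenufid yields all of Yodora tenuhit, Miden sinufid.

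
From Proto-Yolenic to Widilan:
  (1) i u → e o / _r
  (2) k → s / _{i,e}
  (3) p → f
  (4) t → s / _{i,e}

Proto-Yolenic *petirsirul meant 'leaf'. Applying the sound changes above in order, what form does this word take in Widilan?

feserserul

Widilan: *petirsirul
  petirsirul → peterserul   [pre-rhotic lowering]
  peterserul (rule 2 does not apply)
  peterserul → feterserul   [unconditioned shift]
  feterserul → feserserul   [palatalisation]
  giving Widilan feserserul.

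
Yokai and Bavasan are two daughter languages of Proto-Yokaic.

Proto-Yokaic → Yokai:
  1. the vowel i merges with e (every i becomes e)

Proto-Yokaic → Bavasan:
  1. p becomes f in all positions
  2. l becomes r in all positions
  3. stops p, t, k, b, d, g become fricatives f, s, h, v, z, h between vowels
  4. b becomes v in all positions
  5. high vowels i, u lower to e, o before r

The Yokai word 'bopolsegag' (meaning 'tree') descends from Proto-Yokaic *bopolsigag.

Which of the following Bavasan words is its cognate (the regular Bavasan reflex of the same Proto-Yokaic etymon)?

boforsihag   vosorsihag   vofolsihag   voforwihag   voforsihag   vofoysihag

Bavasan: *bopolsigag
  bopolsigag → bofolsigag   [unconditioned shift]
  bofolsigag → boforsigag   [unconditioned shift]
  boforsigag → boforsihag   [intervocalic lenition]
  boforsihag → voforsihag   [unconditioned shift]
  voforsihag (rule 5 does not apply)
  giving Bavasan voforsihag.
Only 'voforsihag' matches the regular Bavasan development of *bopolsigag.

voforsihag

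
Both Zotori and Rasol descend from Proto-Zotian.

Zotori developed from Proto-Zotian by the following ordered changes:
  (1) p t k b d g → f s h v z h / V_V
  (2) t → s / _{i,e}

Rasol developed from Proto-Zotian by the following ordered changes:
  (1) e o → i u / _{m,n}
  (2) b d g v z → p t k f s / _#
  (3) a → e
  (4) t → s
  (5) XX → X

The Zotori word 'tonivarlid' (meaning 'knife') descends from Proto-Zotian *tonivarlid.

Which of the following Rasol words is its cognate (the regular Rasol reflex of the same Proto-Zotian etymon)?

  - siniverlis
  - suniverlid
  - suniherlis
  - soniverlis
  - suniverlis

Rasol: start from *tonivarlid.
  rule 1 (pre-nasal raising): tonivarlid → tunivarlid
  rule 2 (final devoicing): tunivarlid → tunivarlit
  rule 3 (vowel merger): tunivarlit → tuniverlit
  rule 4 (unconditioned shift): tuniverlit → suniverlis
  rule 5: no change — suniverlis
  ⇒ Rasol suniverlis
The other candidates each miss or misapply at least one Rasol change.

suniverlis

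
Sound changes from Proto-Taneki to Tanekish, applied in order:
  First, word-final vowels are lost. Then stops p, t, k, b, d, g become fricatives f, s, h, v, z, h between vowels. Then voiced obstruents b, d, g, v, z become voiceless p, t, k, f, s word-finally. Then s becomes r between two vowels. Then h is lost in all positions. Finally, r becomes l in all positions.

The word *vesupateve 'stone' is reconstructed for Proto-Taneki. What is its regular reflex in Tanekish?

Tanekish: *vesupateve > vesupatev > vesufasev > vesufasef > verufaref > velufalef  (by apocope, intervocalic lenition, final devoicing, rhotacism, unconditioned shift)

velufalef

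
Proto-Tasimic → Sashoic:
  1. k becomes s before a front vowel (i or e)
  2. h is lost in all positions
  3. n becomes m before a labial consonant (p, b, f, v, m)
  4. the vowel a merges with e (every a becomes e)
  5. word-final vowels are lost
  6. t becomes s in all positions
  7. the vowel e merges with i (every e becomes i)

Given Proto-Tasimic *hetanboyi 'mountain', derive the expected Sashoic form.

Sashoic: *hetanboyi
  hetanboyi (rule 1 does not apply)
  hetanboyi → etanboyi   [h-loss]
  etanboyi → etamboyi   [nasal place assimilation]
  etamboyi → etemboyi   [vowel merger]
  etemboyi → etemboy   [apocope]
  etemboy → esemboy   [unconditioned shift]
  esemboy → isimboy   [vowel merger]
  giving Sashoic isimboy.

isimboy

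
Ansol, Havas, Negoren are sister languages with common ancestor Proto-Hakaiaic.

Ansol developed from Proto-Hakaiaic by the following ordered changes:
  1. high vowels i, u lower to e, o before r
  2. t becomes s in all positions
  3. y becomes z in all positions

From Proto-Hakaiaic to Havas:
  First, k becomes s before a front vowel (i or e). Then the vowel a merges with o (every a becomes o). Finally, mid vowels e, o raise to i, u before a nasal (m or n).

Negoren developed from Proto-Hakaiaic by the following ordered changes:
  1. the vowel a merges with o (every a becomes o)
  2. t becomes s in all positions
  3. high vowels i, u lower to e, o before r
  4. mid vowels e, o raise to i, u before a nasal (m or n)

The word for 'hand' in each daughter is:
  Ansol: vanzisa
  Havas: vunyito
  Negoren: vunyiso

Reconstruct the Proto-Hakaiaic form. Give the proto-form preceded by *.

*vanyita

Position 4: Ansol has z, Havas has y, Negoren has y. Havas preserves y here (none of its changes turn any other segment into y), so the proto-segment is *y.
Position 7: Ansol has a, Havas has o, Negoren has o. Ansol preserves a here (none of its changes turn any other segment into a), so the proto-segment is *a.
Verify the candidate proto-form against each daughter:
Ansol: *vanyita
  vanyita (rule 1 does not apply)
  vanyita → vanyisa   [unconditioned shift]
  vanyisa → vanzisa   [unconditioned shift]
  giving Ansol vanzisa.
Havas: *vanyita > vonyito > vunyito  (by vowel merger, pre-nasal raising)
Negoren: *vanyita
  vanyita → vonyito   [vowel merger]
  vonyito → vonyiso   [unconditioned shift]
  vonyiso (rule 3 does not apply)
  vonyiso → vunyiso   [pre-nasal raising]
  giving Negoren vunyiso.
*vanyita is the unique common source.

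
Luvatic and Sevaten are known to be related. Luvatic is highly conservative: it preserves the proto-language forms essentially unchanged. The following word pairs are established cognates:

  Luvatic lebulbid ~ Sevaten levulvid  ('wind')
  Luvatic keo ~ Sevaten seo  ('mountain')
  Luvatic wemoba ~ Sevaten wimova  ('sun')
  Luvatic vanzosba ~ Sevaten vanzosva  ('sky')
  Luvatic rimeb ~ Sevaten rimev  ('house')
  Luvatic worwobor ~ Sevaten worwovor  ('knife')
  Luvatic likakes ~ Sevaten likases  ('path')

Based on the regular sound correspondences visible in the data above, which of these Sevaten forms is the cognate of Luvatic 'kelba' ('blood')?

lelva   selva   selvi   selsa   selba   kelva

keo ~ seo — Luvatic k corresponds to Sevaten s word-initially before a front vowel.
vanzosba ~ vanzosva — Luvatic b corresponds to Sevaten v after a consonant, before a back vowel.
Applying these to Luvatic 'kelba':
  kelba → selba   (k→s word-initially before a front vowel)
  selba → selva   (b→v after a consonant, before a back vowel)
So the Sevaten cognate is 'selva'.

selva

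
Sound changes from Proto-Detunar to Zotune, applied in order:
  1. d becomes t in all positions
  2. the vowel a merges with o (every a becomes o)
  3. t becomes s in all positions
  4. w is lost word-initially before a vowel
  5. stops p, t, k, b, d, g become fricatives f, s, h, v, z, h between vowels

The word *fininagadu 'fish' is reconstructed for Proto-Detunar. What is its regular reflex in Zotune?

Zotune: *fininagadu
  fininagadu → fininagatu   [unconditioned shift]
  fininagatu → fininogotu   [vowel merger]
  fininogotu → fininogosu   [unconditioned shift]
  fininogosu (rule 4 does not apply)
  fininogosu → fininohosu   [intervocalic lenition]
  giving Zotune fininohosu.

fininohosu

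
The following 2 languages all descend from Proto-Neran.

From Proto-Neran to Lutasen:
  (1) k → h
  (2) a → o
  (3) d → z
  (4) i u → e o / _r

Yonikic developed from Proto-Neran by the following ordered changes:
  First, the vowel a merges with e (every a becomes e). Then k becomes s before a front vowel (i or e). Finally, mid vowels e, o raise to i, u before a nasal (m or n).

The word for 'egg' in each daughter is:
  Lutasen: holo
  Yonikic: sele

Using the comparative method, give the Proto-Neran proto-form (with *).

Position 4: Lutasen has o, Yonikic has e. Taking the neighbouring segments as reconstructed: Lutasen o could go back to *a or *o; Yonikic e could go back to *a or *e — the one source consistent with every daughter is *a.
Position 1: Lutasen has h, Yonikic has s. Taking the neighbouring segments as reconstructed: Lutasen h could go back to *k or *h; Yonikic s could go back to *k or *s — the one source consistent with every daughter is *k.
Continuing position by position gives *kala; check it forward:
Lutasen: *kala > hala > holo  (by unconditioned shift, vowel merger)
Yonikic: *kala
  kala → kele   [vowel merger]
  kele → sele   [palatalisation]
  sele (rule 3 does not apply)
  giving Yonikic sele.
No other proto-form is consistent with every reflex, so the reconstruction is *kala.

*kala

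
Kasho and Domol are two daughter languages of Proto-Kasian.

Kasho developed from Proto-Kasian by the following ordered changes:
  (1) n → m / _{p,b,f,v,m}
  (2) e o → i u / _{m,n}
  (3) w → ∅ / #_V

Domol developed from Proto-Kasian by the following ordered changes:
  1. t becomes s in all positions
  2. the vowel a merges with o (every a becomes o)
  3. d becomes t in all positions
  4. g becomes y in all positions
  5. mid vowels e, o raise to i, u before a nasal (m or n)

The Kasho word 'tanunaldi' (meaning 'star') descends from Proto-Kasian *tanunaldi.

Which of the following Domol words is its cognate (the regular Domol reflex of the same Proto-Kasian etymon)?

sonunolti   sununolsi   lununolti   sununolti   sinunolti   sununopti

Domol: *tanunaldi > sanunaldi > sonunoldi > sonunolti > sununolti  (by unconditioned shift, vowel merger, unconditioned shift, pre-nasal raising)
Among the options, 'sununolti' alone shows every Domol change applied in order.

sununolti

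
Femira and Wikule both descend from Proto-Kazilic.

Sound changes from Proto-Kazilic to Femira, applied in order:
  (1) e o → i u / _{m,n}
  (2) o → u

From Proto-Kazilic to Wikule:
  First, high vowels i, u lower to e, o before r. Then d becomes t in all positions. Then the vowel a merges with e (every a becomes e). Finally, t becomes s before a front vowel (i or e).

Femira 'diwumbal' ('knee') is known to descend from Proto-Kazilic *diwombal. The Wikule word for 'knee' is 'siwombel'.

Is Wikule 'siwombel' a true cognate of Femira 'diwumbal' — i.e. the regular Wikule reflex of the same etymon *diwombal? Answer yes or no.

yes

Derive the expected Wikule reflex of *diwombal:
Wikule: *diwombal
  diwombal (rule 1 does not apply)
  diwombal → tiwombal   [unconditioned shift]
  tiwombal → tiwombel   [vowel merger]
  tiwombel → siwombel   [palatalisation]
  giving Wikule siwombel.
Wikule 'siwombel' matches the regular reflex exactly, so the pair is cognate.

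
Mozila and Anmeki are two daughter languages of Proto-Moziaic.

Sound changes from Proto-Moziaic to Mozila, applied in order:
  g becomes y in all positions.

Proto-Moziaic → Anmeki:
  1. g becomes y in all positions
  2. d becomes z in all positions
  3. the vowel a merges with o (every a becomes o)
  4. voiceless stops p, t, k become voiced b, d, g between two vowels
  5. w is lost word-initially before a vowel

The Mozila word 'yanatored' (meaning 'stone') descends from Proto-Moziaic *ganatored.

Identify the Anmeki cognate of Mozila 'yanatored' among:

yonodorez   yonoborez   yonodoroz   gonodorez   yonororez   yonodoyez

yonodorez

Anmeki: *ganatored > yanatored > yanatorez > yonotorez > yonodorez  (by unconditioned shift, unconditioned shift, vowel merger, intervocalic voicing)
The other candidates each miss or misapply at least one Anmeki change.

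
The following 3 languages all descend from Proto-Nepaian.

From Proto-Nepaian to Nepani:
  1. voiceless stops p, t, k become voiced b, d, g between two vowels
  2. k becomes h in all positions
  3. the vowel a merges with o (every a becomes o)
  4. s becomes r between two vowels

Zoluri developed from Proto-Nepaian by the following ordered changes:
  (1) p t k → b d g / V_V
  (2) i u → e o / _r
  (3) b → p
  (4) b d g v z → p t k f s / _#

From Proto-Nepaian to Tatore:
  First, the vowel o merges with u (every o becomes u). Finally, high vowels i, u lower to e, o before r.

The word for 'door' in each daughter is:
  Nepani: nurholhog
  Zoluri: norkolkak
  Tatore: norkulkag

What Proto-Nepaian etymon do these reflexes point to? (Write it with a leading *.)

Position 2: Nepani has u, Zoluri has o, Tatore has o. Nepani preserves u here (none of its changes turn any other segment into u), so the proto-segment is *u.
Position 4: Nepani has h, Zoluri has k, Tatore has k. Tatore preserves k here (none of its changes turn any other segment into k), so the proto-segment is *k.
Verify the candidate proto-form against each daughter:
Nepani: start from *nurkolkag.
  rule 1: no change — nurkolkag
  rule 2 (unconditioned shift): nurkolkag → nurholhag
  rule 3 (vowel merger): nurholhag → nurholhog
  rule 4: no change — nurholhog
  ⇒ Nepani nurholhog
Zoluri: *nurkolkag > norkolkag > norkolkak  (by pre-rhotic lowering, final devoicing)
Tatore: *nurkolkag
  nurkolkag → nurkulkag   [vowel merger]
  nurkulkag → norkulkag   [pre-rhotic lowering]
  giving Tatore norkulkag.
*nurkolkag is the unique common source.

*nurkolkag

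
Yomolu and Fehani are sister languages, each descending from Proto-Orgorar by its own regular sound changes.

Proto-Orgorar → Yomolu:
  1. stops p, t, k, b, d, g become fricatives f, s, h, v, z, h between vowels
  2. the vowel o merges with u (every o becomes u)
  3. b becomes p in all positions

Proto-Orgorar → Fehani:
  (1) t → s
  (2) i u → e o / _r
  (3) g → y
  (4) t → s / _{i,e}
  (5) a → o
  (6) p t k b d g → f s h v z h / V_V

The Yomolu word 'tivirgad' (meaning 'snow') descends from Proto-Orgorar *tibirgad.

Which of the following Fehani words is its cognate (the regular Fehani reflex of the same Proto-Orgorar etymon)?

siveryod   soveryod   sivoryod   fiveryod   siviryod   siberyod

siveryod

Fehani: *tibirgad
  tibirgad → sibirgad   [unconditioned shift]
  sibirgad → sibergad   [pre-rhotic lowering]
  sibergad → siberyad   [unconditioned shift]
  siberyad (rule 4 does not apply)
  siberyad → siberyod   [vowel merger]
  siberyod → siveryod   [intervocalic lenition]
  giving Fehani siveryod.
Only 'siveryod' matches the regular Fehani development of *tibirgad.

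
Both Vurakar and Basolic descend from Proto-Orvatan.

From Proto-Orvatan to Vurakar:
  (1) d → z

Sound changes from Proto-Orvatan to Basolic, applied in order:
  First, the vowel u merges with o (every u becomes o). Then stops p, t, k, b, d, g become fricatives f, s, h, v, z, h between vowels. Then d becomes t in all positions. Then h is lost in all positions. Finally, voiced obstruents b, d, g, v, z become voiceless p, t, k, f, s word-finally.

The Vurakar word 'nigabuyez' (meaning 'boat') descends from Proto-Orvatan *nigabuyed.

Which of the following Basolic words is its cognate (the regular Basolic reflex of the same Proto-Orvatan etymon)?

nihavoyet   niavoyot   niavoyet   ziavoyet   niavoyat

niavoyet

Basolic: *nigabuyed > nigaboyed > nihavoyed > nihavoyet > niavoyet  (by vowel merger, intervocalic lenition, unconditioned shift, h-loss)
The other candidates each miss or misapply at least one Basolic change.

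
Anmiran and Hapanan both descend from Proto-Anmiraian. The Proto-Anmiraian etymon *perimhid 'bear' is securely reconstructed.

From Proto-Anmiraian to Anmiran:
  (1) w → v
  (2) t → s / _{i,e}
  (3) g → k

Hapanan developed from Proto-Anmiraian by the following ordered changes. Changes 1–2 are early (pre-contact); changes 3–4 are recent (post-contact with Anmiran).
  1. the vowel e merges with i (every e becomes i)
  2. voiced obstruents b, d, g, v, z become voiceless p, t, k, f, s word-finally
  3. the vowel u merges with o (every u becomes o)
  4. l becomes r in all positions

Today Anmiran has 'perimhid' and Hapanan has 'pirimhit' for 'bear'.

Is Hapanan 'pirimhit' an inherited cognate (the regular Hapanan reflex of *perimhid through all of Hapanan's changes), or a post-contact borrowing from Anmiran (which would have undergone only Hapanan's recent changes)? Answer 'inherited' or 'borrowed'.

inherited

If inherited, *perimhid would pass through all of Hapanan's changes:
Hapanan: *perimhid > pirimhid > pirimhit  (by vowel merger, final devoicing)
If borrowed from Anmiran 'perimhid' after the early changes, it would undergo only the recent ones:
  rule 3 (vowel merger): no change (perimhid)
  rule 4 (unconditioned shift): no change (perimhid)
  ⇒ as a loan: perimhid
Hapanan 'pirimhit' matches the inherited outcome exactly, so it is an inherited cognate, not a loan.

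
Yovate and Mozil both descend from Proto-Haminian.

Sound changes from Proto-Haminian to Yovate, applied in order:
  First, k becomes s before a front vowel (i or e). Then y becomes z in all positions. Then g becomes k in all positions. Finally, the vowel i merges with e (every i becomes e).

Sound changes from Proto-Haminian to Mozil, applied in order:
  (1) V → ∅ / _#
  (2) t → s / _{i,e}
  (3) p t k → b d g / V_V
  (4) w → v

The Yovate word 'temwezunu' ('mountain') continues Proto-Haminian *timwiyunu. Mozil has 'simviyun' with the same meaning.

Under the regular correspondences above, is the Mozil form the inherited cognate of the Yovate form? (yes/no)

Derive the expected Mozil reflex of *timwiyunu:
Mozil: start from *timwiyunu.
  rule 1 (apocope): timwiyunu → timwiyun
  rule 2 (palatalisation): timwiyun → simwiyun
  rule 3: no change — simwiyun
  rule 4 (unconditioned shift): simwiyun → simviyun
  ⇒ Mozil simviyun
Mozil 'simviyun' matches the regular reflex exactly, so the pair is cognate.

yes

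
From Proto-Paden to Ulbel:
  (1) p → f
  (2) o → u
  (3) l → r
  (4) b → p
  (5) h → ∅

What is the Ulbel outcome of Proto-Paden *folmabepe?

Ulbel: *folmabepe > folmabefe > fulmabefe > furmabefe > furmapefe  (by unconditioned shift, vowel merger, unconditioned shift, unconditioned shift)

furmapefe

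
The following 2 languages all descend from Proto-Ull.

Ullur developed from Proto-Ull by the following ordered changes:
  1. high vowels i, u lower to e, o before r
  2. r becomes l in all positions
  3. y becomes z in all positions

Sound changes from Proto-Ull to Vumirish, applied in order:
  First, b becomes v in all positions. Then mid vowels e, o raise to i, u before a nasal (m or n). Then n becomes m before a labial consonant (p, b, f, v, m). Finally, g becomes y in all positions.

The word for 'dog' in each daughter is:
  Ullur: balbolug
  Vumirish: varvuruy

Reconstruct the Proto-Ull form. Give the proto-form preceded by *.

*barburug

Position 1: Ullur has b, Vumirish has v. Ullur preserves b here (none of its changes turn any other segment into b), so the proto-segment is *b.
Position 3: Ullur has l, Vumirish has r. Vumirish preserves r here (none of its changes turn any other segment into r), so the proto-segment is *r.
Position 8: Ullur has g, Vumirish has y. Ullur preserves g here (none of its changes turn any other segment into g), so the proto-segment is *g.
This points to *barburug. Verify forward in each daughter:
Ullur: *barburug > barborug > balbolug  (by pre-rhotic lowering, unconditioned shift)
Vumirish: *barburug > varvurug > varvuruy  (by unconditioned shift, unconditioned shift)
No other proto-form is consistent with every reflex, so the reconstruction is *barburug.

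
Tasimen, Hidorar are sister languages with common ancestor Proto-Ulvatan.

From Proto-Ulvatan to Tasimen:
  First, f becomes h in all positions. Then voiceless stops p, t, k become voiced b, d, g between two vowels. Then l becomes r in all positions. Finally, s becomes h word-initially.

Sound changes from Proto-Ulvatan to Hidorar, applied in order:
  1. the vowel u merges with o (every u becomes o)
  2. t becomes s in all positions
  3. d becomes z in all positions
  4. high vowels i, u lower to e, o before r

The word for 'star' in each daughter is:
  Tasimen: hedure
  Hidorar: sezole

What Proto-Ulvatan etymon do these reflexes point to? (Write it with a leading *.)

Position 4: Tasimen has u, Hidorar has o. Tasimen preserves u here (none of its changes turn any other segment into u), so the proto-segment is *u.
Position 3: Tasimen has d, Hidorar has z. Taking the neighbouring segments as reconstructed: Tasimen d could go back to *t or *d; Hidorar z could go back to *d or *z — the one source consistent with every daughter is *d.
Continuing position by position gives *sedule; check it forward:
Tasimen: start from *sedule.
  rule 1: no change — sedule
  rule 2: no change — sedule
  rule 3 (unconditioned shift): sedule → sedure
  rule 4 (debuccalisation): sedure → hedure
  ⇒ Tasimen hedure
Hidorar: *sedule > sedole > sezole  (by vowel merger, unconditioned shift)
Only *sedule yields all of Tasimen hedure, Hidorar sezole.

*sedule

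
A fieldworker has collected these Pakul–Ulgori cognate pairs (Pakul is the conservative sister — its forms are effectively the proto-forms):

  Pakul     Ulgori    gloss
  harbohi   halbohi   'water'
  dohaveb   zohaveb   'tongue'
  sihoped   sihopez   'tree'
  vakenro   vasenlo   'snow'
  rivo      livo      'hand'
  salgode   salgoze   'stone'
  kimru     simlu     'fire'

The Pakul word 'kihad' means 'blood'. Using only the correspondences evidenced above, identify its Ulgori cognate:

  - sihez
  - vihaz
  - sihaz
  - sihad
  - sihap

sihaz

kimru ~ simlu — Pakul k corresponds to Ulgori s word-initially before a front vowel.
sihoped ~ sihopez — Pakul d corresponds to Ulgori z word-finally.
Applying these to Pakul 'kihad':
  kihad → sihad   (k→s word-initially before a front vowel)
  sihad → sihaz   (d→z word-finally)
So the Ulgori cognate is 'sihaz'.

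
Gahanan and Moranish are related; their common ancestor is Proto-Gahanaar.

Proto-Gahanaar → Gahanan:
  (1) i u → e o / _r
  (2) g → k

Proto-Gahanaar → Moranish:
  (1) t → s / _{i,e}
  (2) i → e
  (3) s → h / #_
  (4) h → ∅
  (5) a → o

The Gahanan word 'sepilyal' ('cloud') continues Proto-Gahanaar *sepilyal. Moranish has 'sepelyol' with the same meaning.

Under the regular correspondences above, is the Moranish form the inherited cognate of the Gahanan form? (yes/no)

no

Derive the expected Moranish reflex of *sepilyal:
Moranish: *sepilyal > sepelyal > hepelyal > epelyal > epelyol  (by vowel merger, debuccalisation, h-loss, vowel merger)
The regular Moranish reflex would be 'epelyol', but the attested form is 'sepelyol'. The correspondence is irregular, so they are not cognates (the Moranish form has a different source).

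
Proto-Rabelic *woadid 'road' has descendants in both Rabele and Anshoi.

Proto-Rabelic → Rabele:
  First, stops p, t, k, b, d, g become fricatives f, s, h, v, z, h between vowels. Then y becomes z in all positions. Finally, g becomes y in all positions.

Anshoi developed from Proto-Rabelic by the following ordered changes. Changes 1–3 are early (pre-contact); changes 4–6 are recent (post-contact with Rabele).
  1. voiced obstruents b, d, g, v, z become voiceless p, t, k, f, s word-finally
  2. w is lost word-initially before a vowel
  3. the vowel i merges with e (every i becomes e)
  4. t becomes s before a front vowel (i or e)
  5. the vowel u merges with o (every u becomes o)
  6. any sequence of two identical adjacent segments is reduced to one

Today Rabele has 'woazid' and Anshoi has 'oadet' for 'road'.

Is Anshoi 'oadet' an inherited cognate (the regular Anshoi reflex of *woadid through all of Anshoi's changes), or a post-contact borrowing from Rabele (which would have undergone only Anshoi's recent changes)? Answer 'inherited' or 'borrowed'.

If inherited, *woadid would pass through all of Anshoi's changes:
Anshoi: *woadid > woadit > oadit > oadet  (by final devoicing, glide loss, vowel merger)
If borrowed from Rabele 'woazid' after the early changes, it would undergo only the recent ones:
  rule 4 (palatalisation): no change (woazid)
  rule 5 (vowel merger): no change (woazid)
  rule 6 (degemination): no change (woazid)
  ⇒ as a loan: woazid
Anshoi 'oadet' matches the inherited outcome exactly, so it is an inherited cognate, not a loan.

inherited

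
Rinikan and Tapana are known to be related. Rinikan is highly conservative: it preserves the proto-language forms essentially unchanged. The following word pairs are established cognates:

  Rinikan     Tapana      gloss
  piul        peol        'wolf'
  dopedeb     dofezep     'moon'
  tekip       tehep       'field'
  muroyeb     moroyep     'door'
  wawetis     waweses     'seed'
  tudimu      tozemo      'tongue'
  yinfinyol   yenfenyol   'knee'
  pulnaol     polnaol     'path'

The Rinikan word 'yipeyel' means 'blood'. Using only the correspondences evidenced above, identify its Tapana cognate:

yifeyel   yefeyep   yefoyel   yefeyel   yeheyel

yefeyel

tekip ~ tehep — Rinikan i corresponds to Tapana e after a consonant, before a labial obstruent.
dopedeb ~ dofezep — Rinikan p corresponds to Tapana f between vowels (before a front vowel).
Applying these to Rinikan 'yipeyel':
  yipeyel → yepeyel   (i→e after a consonant, before a labial obstruent)
  yepeyel → yefeyel   (p→f between vowels (before a front vowel))
So the Tapana cognate is 'yefeyel'.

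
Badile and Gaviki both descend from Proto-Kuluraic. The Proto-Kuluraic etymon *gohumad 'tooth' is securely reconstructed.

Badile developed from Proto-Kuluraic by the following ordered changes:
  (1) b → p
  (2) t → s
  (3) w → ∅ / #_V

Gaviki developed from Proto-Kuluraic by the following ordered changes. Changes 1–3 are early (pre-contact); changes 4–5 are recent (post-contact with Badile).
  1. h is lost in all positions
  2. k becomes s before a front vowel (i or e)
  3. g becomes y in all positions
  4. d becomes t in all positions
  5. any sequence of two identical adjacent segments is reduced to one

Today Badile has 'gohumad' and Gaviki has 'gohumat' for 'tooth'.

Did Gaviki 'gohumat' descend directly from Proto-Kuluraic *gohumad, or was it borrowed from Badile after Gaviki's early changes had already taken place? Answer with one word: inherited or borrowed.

borrowed

If inherited, *gohumad would pass through all of Gaviki's changes:
Gaviki: *gohumad > goumad > youmad > youmat  (by h-loss, unconditioned shift, unconditioned shift)
If borrowed from Badile 'gohumad' after the early changes, it would undergo only the recent ones:
  rule 4 (unconditioned shift): gohumad → gohumat
  rule 5 (degemination): no change (gohumat)
  ⇒ as a loan: gohumat
Gaviki 'gohumat' matches the loan outcome 'gohumat', not the inherited 'youmat' — it skipped the early Gaviki changes, so it was borrowed from Badile.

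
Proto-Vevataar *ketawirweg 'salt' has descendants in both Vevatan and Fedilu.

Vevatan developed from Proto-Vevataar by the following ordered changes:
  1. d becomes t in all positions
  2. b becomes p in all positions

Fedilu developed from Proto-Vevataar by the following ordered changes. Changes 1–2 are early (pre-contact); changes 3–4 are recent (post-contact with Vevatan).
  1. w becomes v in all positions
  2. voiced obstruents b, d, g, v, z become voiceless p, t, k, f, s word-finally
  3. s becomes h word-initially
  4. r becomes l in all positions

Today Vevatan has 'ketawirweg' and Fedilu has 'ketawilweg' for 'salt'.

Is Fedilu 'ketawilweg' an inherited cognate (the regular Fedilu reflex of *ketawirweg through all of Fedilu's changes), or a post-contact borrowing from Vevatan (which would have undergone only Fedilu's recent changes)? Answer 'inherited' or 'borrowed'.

borrowed

If inherited, *ketawirweg would pass through all of Fedilu's changes:
Fedilu: *ketawirweg > ketavirveg > ketavirvek > ketavilvek  (by unconditioned shift, final devoicing, unconditioned shift)
If borrowed from Vevatan 'ketawirweg' after the early changes, it would undergo only the recent ones:
  rule 3 (debuccalisation): no change (ketawirweg)
  rule 4 (unconditioned shift): ketawirweg → ketawilweg
  ⇒ as a loan: ketawilweg
Fedilu 'ketawilweg' matches the loan outcome 'ketawilweg', not the inherited 'ketavilvek' — it skipped the early Fedilu changes, so it was borrowed from Vevatan.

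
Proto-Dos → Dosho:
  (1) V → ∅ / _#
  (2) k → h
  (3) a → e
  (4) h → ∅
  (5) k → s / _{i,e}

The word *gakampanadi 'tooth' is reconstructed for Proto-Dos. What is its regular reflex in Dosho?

geempened

Dosho: *gakampanadi
  gakampanadi → gakampanad   [apocope]
  gakampanad → gahampanad   [unconditioned shift]
  gahampanad → gehempened   [vowel merger]
  gehempened → geempened   [h-loss]
  geempened (rule 5 does not apply)
  giving Dosho geempened.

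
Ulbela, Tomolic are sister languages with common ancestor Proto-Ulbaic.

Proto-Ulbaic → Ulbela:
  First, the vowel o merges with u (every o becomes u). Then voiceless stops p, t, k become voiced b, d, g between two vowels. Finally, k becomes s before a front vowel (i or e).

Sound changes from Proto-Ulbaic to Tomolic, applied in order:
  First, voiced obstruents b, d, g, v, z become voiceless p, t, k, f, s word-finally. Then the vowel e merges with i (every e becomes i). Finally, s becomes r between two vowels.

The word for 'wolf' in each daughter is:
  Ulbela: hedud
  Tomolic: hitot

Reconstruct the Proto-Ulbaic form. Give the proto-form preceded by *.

*hetod

Position 3: Ulbela has d, Tomolic has t. Taking the neighbouring segments as reconstructed: Ulbela d could go back to *t or *d; Tomolic t can only go back to *t — the one source consistent with every daughter is *t.
Position 4: Ulbela has u, Tomolic has o. Tomolic preserves o here (none of its changes turn any other segment into o), so the proto-segment is *o.
Verify the candidate proto-form against each daughter:
Ulbela: *hetod
  hetod → hetud   [vowel merger]
  hetud → hedud   [intervocalic voicing]
  hedud (rule 3 does not apply)
  giving Ulbela hedud.
Tomolic: *hetod
  hetod → hetot   [final devoicing]
  hetot → hitot   [vowel merger]
  hitot (rule 3 does not apply)
  giving Tomolic hitot.
No other proto-form is consistent with every reflex, so the reconstruction is *hetod.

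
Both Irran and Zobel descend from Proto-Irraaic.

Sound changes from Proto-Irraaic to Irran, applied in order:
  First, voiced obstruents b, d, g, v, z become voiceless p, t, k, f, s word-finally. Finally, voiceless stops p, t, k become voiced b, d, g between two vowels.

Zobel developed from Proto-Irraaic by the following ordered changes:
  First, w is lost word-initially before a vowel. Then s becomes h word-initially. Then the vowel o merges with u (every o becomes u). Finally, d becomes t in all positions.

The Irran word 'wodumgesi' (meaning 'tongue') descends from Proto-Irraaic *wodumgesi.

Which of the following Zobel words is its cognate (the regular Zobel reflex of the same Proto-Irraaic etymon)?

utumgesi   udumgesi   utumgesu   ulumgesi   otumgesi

utumgesi

Zobel: *wodumgesi > odumgesi > udumgesi > utumgesi  (by glide loss, vowel merger, unconditioned shift)
Only 'utumgesi' matches the regular Zobel development of *wodumgesi.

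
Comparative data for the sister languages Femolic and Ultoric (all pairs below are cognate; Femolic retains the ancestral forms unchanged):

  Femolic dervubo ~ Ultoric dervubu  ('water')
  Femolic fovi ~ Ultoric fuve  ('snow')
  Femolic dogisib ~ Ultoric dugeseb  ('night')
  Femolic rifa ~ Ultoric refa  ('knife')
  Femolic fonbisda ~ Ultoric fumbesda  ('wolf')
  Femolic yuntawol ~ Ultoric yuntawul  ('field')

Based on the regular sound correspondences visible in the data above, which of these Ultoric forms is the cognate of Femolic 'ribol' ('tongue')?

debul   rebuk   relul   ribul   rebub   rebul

rebul

dogisib ~ dugeseb — Femolic i corresponds to Ultoric e after a consonant, before a labial obstruent.
dogisib ~ dugeseb, yuntawol ~ yuntawul — Femolic o corresponds to Ultoric u after a consonant, before a consonant other than r, m, n, p, b, f, v.
Applying these to Femolic 'ribol':
  ribol → rebol   (i→e after a consonant, before a labial obstruent)
  rebol → rebul   (o→u after a consonant, before a consonant other than r, m, n, p, b, f, v)
So the Ultoric cognate is 'rebul'.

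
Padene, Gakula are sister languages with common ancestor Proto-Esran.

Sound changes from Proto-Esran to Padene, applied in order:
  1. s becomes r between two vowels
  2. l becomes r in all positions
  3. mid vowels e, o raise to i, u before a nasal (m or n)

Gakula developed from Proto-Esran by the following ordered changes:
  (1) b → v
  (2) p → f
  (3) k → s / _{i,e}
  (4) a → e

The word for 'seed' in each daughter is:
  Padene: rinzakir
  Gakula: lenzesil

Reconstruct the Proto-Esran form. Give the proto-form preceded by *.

*lenzakil

Position 6: Padene has k, Gakula has s. Padene preserves k here (none of its changes turn any other segment into k), so the proto-segment is *k.
Position 1: Padene has r, Gakula has l. Gakula preserves l here (none of its changes turn any other segment into l), so the proto-segment is *l.
Position 5: Padene has a, Gakula has e. Padene preserves a here (none of its changes turn any other segment into a), so the proto-segment is *a.
Continuing position by position gives *lenzakil; check it forward:
Padene: start from *lenzakil.
  rule 1: no change — lenzakil
  rule 2 (unconditioned shift): lenzakil → renzakir
  rule 3 (pre-nasal raising): renzakir → rinzakir
  ⇒ Padene rinzakir
Gakula: *lenzakil
  lenzakil (rule 1 does not apply)
  lenzakil (rule 2 does not apply)
  lenzakil → lenzasil   [palatalisation]
  lenzasil → lenzesil   [vowel merger]
  giving Gakula lenzesil.
No other proto-form is consistent with every reflex, so the reconstruction is *lenzakil.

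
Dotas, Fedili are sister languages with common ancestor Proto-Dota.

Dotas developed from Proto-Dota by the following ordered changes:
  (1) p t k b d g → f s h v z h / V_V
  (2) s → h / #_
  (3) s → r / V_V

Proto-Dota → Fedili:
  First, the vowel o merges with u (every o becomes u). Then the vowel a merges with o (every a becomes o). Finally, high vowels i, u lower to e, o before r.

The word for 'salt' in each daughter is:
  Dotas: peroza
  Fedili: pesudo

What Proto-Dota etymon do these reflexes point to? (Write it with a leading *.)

*pesoda

Position 6: Dotas has a, Fedili has o. Dotas preserves a here (none of its changes turn any other segment into a), so the proto-segment is *a.
Position 5: Dotas has z, Fedili has d. Fedili preserves d here (none of its changes turn any other segment into d), so the proto-segment is *d.
Continuing position by position gives *pesoda; check it forward:
Dotas: *pesoda
  pesoda → pesoza   [intervocalic lenition]
  pesoza (rule 2 does not apply)
  pesoza → peroza   [rhotacism]
  giving Dotas peroza.
Fedili: *pesoda
  pesoda → pesuda   [vowel merger]
  pesuda → pesudo   [vowel merger]
  pesudo (rule 3 does not apply)
  giving Fedili pesudo.
No other proto-form is consistent with every reflex, so the reconstruction is *pesoda.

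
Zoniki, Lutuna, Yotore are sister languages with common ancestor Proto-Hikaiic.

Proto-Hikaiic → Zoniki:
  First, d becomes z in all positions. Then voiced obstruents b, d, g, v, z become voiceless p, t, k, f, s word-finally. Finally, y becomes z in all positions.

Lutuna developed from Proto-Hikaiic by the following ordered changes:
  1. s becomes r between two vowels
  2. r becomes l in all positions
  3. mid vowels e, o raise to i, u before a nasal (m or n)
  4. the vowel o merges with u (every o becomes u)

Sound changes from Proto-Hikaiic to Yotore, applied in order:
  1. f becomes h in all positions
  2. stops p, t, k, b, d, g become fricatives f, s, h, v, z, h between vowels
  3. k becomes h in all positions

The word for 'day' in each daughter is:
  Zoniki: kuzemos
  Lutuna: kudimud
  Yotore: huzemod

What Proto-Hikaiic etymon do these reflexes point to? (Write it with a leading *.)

*kudemod

Position 3: Zoniki has z, Lutuna has d, Yotore has z. Lutuna preserves d here (none of its changes turn any other segment into d), so the proto-segment is *d.
Position 4: Zoniki has e, Lutuna has i, Yotore has e. Zoniki preserves e here (none of its changes turn any other segment into e), so the proto-segment is *e.
This points to *kudemod. Verify forward in each daughter:
Zoniki: *kudemod
  kudemod → kuzemoz   [unconditioned shift]
  kuzemoz → kuzemos   [final devoicing]
  kuzemos (rule 3 does not apply)
  giving Zoniki kuzemos.
Lutuna: start from *kudemod.
  rule 1: no change — kudemod
  rule 2: no change — kudemod
  rule 3 (pre-nasal raising): kudemod → kudimod
  rule 4 (vowel merger): kudimod → kudimud
  ⇒ Lutuna kudimud
Yotore: start from *kudemod.
  rule 1: no change — kudemod
  rule 2 (intervocalic lenition): kudemod → kuzemod
  rule 3 (unconditioned shift): kuzemod → huzemod
  ⇒ Yotore huzemod
*kudemod is the unique common source.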